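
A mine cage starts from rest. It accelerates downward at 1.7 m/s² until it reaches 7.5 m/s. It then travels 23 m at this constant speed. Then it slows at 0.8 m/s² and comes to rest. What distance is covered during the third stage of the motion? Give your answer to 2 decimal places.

35.16 m

Phase 1 (accelerating): v₀ = 0 m/s, a = 1.7 m/s².
v = v₀ + at → t = (7.5 − 0) / 1.7 = 4.41 s
v² = v₀² + 2aΔx → Δx = (7.5² − 0²)/(2·1.7) = 16.5 m

Phase 2 (constant speed): v₀ = 7.50 m/s, a = 0 m/s².
Constant speed: t = d/v = 23/7.50 = 3.07 s

Phase 3 (decelerating): v₀ = 7.50 m/s, a = -0.8 m/s².
v = v₀ + at → t = (0 − 7.50) / -0.8 = 9.38 s
v² = v₀² + 2aΔx → Δx = (0² − 7.50²)/(2·-0.8) = 35.2 m
Distance in phase 3 = 35.2 m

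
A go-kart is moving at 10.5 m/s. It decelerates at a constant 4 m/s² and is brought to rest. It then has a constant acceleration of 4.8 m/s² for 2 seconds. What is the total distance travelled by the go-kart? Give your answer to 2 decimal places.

Phase 1 (decelerating): v₀ = 10.5 m/s, a = -4 m/s².
v = v₀ + at → t = (0 − 10.5) / -4 = 2.62 s
v² = v₀² + 2aΔx → Δx = (0² − 10.5²)/(2·-4) = 13.8 m

Phase 2 (accelerating): v₀ = 0 m/s, a = 4.8 m/s².
v = v₀ + at = 0 + (4.8)(2) = 9.60 m/s
Δx = v₀t + ½at² = 0·2 + 0.5·4.8·2² = 9.60 m
Total distance = 13.8 + 9.60 = 23.4 m

23.38 m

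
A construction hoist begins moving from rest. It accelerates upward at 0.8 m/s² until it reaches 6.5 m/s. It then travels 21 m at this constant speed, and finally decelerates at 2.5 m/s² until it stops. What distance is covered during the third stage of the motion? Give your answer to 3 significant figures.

Phase 1 (accelerating): v₀ = 0 m/s, a = 0.8 m/s².
v = v₀ + at → t = (6.5 − 0) / 0.8 = 8.12 s
v² = v₀² + 2aΔx → Δx = (6.5² − 0²)/(2·0.8) = 26.4 m

Phase 2 (constant speed): v₀ = 6.50 m/s, a = 0 m/s².
Constant speed: t = d/v = 21/6.50 = 3.23 s

Phase 3 (decelerating): v₀ = 6.50 m/s, a = -2.5 m/s².
v = v₀ + at → t = (0 − 6.50) / -2.5 = 2.60 s
v² = v₀² + 2aΔx → Δx = (0² − 6.50²)/(2·-2.5) = 8.45 m
Distance in phase 3 = 8.45 m

8.45 m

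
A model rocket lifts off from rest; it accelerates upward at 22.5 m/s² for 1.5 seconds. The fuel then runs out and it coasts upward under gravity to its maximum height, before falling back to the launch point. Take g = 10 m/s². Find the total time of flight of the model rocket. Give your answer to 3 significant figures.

8.93 s

Phase 1 (powered ascent): v₀ = 0 m/s, a = 22.5 m/s².
v = v₀ + at = 0 + (22.5)(1.5) = 33.8 m/s
Δx = v₀t + ½at² = 0·1.5 + 0.5·22.5·1.5² = 25.3 m

Phase 2 (coasting upward): v₀ = 33.8 m/s, a = -10 m/s².
v = v₀ + at → t = (0 − 33.8) / -10 = 3.38 s
v² = v₀² + 2aΔx → Δx = (0² − 33.8²)/(2·-10) = 57.0 m

Phase 3 (free fall): v₀ = 0 m/s, a = -10 m/s².
Falls 82.3 m from rest: t = √(2·82.3/10) = 4.06 s; v = g·t = 40.6 m/s.
Total time = 1.50 + 3.38 + 4.06 = 8.93 s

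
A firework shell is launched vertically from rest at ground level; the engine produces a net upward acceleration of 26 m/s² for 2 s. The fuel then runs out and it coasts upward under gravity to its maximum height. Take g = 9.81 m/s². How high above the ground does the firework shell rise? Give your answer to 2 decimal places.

189.82 m

Phase 1 (powered ascent): v₀ = 0 m/s, a = 26 m/s².
v = v₀ + at = 0 + (26)(2) = 52.0 m/s
Δx = v₀t + ½at² = 0·2 + 0.5·26·2² = 52.0 m

Phase 2 (coasting upward): v₀ = 52.0 m/s, a = -9.81 m/s².
v = v₀ + at → t = (0 − 52.0) / -9.81 = 5.30 s
v² = v₀² + 2aΔx → Δx = (0² − 52.0²)/(2·-9.81) = 138 m
Maximum height = 52.0 + 138 = 190 m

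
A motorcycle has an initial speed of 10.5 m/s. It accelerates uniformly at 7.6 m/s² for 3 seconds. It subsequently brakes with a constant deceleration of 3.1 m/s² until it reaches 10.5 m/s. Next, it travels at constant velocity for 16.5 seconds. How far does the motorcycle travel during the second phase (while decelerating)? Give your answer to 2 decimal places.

161.07 m

Phase 1 (accelerating): v₀ = 10.5 m/s, a = 7.6 m/s².
v = v₀ + at = 10.5 + (7.6)(3) = 33.3 m/s
Δx = v₀t + ½at² = 10.5·3 + 0.5·7.6·3² = 65.7 m

Phase 2 (decelerating): v₀ = 33.3 m/s, a = -3.1 m/s².
v = v₀ + at → t = (10.5 − 33.3) / -3.1 = 7.35 s
v² = v₀² + 2aΔx → Δx = (10.5² − 33.3²)/(2·-3.1) = 161 m
Distance in phase 2 = 161 m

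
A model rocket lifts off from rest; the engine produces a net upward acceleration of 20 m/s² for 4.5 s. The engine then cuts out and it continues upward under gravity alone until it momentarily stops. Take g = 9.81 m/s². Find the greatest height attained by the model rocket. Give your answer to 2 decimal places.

615.34 m

Phase 1 (powered ascent): v₀ = 0 m/s, a = 20 m/s².
v = v₀ + at = 0 + (20)(4.5) = 90.0 m/s
Δx = v₀t + ½at² = 0·4.5 + 0.5·20·4.5² = 202 m

Phase 2 (coasting upward): v₀ = 90.0 m/s, a = -9.81 m/s².
v = v₀ + at → t = (0 − 90.0) / -9.81 = 9.17 s
v² = v₀² + 2aΔx → Δx = (0² − 90.0²)/(2·-9.81) = 413 m
Maximum height = 202 + 413 = 615 m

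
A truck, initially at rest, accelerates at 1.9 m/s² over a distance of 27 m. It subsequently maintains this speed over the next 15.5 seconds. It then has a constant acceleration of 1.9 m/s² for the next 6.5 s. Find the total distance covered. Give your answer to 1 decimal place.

Phase 1 (accelerating): v₀ = 0 m/s, a = 1.9 m/s².
v² = v₀² + 2aΔx = 0² + 2·1.9·27 = 103 → v = 10.1 m/s
t = (v − v₀)/a = (10.1 − 0)/1.9 = 5.33 s

Phase 2 (constant speed): v₀ = 10.1 m/s, a = 0 m/s².
v = v₀ + at = 10.1 + (0)(15.5) = 10.1 m/s
Δx = v₀t + ½at² = 10.1·15.5 + 0.5·0·15.5² = 157 m

Phase 3 (accelerating): v₀ = 10.1 m/s, a = 1.9 m/s².
v = v₀ + at = 10.1 + (1.9)(6.5) = 22.5 m/s
Δx = v₀t + ½at² = 10.1·6.5 + 0.5·1.9·6.5² = 106 m
Total distance = 27.0 + 157 + 106 = 290 m

290.0 m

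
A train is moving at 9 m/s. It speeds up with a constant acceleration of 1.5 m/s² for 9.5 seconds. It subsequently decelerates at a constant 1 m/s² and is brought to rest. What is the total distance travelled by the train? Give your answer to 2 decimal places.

423.47 m

Phase 1 (accelerating): v₀ = 9.00 m/s, a = 1.5 m/s².
v = v₀ + at = 9.00 + (1.5)(9.5) = 23.2 m/s
Δx = v₀t + ½at² = 9.00·9.5 + 0.5·1.5·9.5² = 153 m

Phase 2 (decelerating): v₀ = 23.2 m/s, a = -1 m/s².
v = v₀ + at → t = (0 − 23.2) / -1 = 23.2 s
v² = v₀² + 2aΔx → Δx = (0² − 23.2²)/(2·-1) = 270 m
Total distance = 153 + 270 = 423 m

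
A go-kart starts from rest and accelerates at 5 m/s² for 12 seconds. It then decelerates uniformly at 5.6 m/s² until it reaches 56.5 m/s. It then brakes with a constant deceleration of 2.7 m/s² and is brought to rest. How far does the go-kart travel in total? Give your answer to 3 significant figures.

Phase 1 (accelerating): v₀ = 0 m/s, a = 5 m/s².
v = v₀ + at = 0 + (5)(12) = 60.0 m/s
Δx = v₀t + ½at² = 0·12 + 0.5·5·12² = 360 m

Phase 2 (decelerating): v₀ = 60.0 m/s, a = -5.6 m/s².
v = v₀ + at → t = (56.5 − 60.0) / -5.6 = 0.625 s
v² = v₀² + 2aΔx → Δx = (56.5² − 60.0²)/(2·-5.6) = 36.4 m

Phase 3 (decelerating): v₀ = 56.5 m/s, a = -2.7 m/s².
v = v₀ + at → t = (0 − 56.5) / -2.7 = 20.9 s
v² = v₀² + 2aΔx → Δx = (0² − 56.5²)/(2·-2.7) = 591 m
Total distance = 360 + 36.4 + 591 = 988 m

988 m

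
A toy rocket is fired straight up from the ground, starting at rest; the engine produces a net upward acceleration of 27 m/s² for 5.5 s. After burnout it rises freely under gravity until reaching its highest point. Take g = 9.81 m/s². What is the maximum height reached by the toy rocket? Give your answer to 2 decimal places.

1532.34 m

Phase 1 (powered ascent): v₀ = 0 m/s, a = 27 m/s².
v = v₀ + at = 0 + (27)(5.5) = 148 m/s
Δx = v₀t + ½at² = 0·5.5 + 0.5·27·5.5² = 408 m

Phase 2 (coasting upward): v₀ = 148 m/s, a = -9.81 m/s².
v = v₀ + at → t = (0 − 148) / -9.81 = 15.1 s
v² = v₀² + 2aΔx → Δx = (0² − 148²)/(2·-9.81) = 1120 m
Maximum height = 408 + 1120 = 1530 m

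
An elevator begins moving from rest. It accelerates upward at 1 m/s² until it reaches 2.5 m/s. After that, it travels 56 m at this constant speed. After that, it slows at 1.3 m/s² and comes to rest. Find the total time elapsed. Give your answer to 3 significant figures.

26.8 s

Phase 1 (accelerating): v₀ = 0 m/s, a = 1 m/s².
v = v₀ + at → t = (2.5 − 0) / 1 = 2.50 s
v² = v₀² + 2aΔx → Δx = (2.5² − 0²)/(2·1) = 3.12 m

Phase 2 (constant speed): v₀ = 2.50 m/s, a = 0 m/s².
Constant speed: t = d/v = 56/2.50 = 22.4 s

Phase 3 (decelerating): v₀ = 2.50 m/s, a = -1.3 m/s².
v = v₀ + at → t = (0 − 2.50) / -1.3 = 1.92 s
v² = v₀² + 2aΔx → Δx = (0² − 2.50²)/(2·-1.3) = 2.40 m
Total time = 2.50 + 22.4 + 1.92 = 26.8 s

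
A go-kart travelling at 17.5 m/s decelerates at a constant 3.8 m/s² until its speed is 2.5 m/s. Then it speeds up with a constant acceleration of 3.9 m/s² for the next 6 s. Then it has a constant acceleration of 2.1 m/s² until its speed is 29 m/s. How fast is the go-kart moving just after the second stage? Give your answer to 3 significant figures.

Phase 1 (decelerating): v₀ = 17.5 m/s, a = -3.8 m/s².
v = v₀ + at → t = (2.5 − 17.5) / -3.8 = 3.95 s
v² = v₀² + 2aΔx → Δx = (2.5² − 17.5²)/(2·-3.8) = 39.5 m

Phase 2 (accelerating): v₀ = 2.50 m/s, a = 3.9 m/s².
v = v₀ + at = 2.50 + (3.9)(6) = 25.9 m/s
Δx = v₀t + ½at² = 2.50·6 + 0.5·3.9·6² = 85.2 m
Speed at end of phase 2 = 25.9 m/s

25.9 m/s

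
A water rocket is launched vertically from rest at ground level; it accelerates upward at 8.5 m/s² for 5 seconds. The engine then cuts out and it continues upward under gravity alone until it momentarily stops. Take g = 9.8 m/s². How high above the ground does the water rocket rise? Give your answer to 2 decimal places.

Phase 1 (powered ascent): v₀ = 0 m/s, a = 8.5 m/s².
v = v₀ + at = 0 + (8.5)(5) = 42.5 m/s
Δx = v₀t + ½at² = 0·5 + 0.5·8.5·5² = 106 m

Phase 2 (coasting upward): v₀ = 42.5 m/s, a = -9.8 m/s².
v = v₀ + at → t = (0 − 42.5) / -9.8 = 4.34 s
v² = v₀² + 2aΔx → Δx = (0² − 42.5²)/(2·-9.8) = 92.2 m
Maximum height = 106 + 92.2 = 198 m

198.41 m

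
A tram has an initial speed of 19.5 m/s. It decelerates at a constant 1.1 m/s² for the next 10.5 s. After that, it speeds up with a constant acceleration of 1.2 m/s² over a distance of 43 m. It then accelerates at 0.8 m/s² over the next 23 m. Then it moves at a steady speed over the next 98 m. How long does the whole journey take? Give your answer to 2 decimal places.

Phase 1 (decelerating): v₀ = 19.5 m/s, a = -1.1 m/s².
v = v₀ + at = 19.5 + (-1.1)(10.5) = 7.95 m/s
Δx = v₀t + ½at² = 19.5·10.5 + 0.5·-1.1·10.5² = 144 m

Phase 2 (accelerating): v₀ = 7.95 m/s, a = 1.2 m/s².
v² = v₀² + 2aΔx = 7.95² + 2·1.2·43 = 166 → v = 12.9 m/s
t = (v − v₀)/a = (12.9 − 7.95)/1.2 = 4.12 s

Phase 3 (accelerating): v₀ = 12.9 m/s, a = 0.8 m/s².
v² = v₀² + 2aΔx = 12.9² + 2·0.8·23 = 203 → v = 14.3 m/s
t = (v − v₀)/a = (14.3 − 12.9)/0.8 = 1.69 s

Phase 4 (constant speed): v₀ = 14.3 m/s, a = 0 m/s².
Constant speed: t = d/v = 98/14.3 = 6.87 s
Total time = 10.5 + 4.12 + 1.69 + 6.87 = 23.2 s

23.19 s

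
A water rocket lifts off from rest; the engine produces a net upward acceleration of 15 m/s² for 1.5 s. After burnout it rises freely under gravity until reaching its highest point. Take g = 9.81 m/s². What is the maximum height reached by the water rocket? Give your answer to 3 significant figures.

Phase 1 (powered ascent): v₀ = 0 m/s, a = 15 m/s².
v = v₀ + at = 0 + (15)(1.5) = 22.5 m/s
Δx = v₀t + ½at² = 0·1.5 + 0.5·15·1.5² = 16.9 m

Phase 2 (coasting upward): v₀ = 22.5 m/s, a = -9.81 m/s².
v = v₀ + at → t = (0 − 22.5) / -9.81 = 2.29 s
v² = v₀² + 2aΔx → Δx = (0² − 22.5²)/(2·-9.81) = 25.8 m
Maximum height = 16.9 + 25.8 = 42.7 m

42.7 m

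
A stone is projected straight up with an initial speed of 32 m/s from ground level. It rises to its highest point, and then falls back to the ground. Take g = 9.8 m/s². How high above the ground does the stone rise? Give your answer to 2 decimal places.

Phase 1 (rising): v₀ = 32.0 m/s, a = -9.8 m/s².
v = v₀ + at → t = (0 − 32.0) / -9.8 = 3.27 s
v² = v₀² + 2aΔx → Δx = (0² − 32.0²)/(2·-9.8) = 52.2 m
Maximum height = 52.2 m

52.24 m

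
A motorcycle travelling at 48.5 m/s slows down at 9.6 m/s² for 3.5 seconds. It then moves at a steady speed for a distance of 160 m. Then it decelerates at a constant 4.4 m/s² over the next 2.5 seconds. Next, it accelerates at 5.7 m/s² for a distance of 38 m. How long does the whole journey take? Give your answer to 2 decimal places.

19.77 s

Phase 1 (decelerating): v₀ = 48.5 m/s, a = -9.6 m/s².
v = v₀ + at = 48.5 + (-9.6)(3.5) = 14.9 m/s
Δx = v₀t + ½at² = 48.5·3.5 + 0.5·-9.6·3.5² = 111 m

Phase 2 (constant speed): v₀ = 14.9 m/s, a = 0 m/s².
Constant speed: t = d/v = 160/14.9 = 10.7 s

Phase 3 (decelerating): v₀ = 14.9 m/s, a = -4.4 m/s².
v = v₀ + at = 14.9 + (-4.4)(2.5) = 3.90 m/s
Δx = v₀t + ½at² = 14.9·2.5 + 0.5·-4.4·2.5² = 23.5 m

Phase 4 (accelerating): v₀ = 3.90 m/s, a = 5.7 m/s².
v² = v₀² + 2aΔx = 3.90² + 2·5.7·38 = 448 → v = 21.2 m/s
t = (v − v₀)/a = (21.2 − 3.90)/5.7 = 3.03 s
Total time = 3.50 + 10.7 + 2.50 + 3.03 = 19.8 s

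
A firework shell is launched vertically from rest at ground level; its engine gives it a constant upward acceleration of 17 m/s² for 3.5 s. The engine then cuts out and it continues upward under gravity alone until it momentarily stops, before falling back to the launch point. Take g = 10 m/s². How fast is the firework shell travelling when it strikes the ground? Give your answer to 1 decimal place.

Phase 1 (powered ascent): v₀ = 0 m/s, a = 17 m/s².
v = v₀ + at = 0 + (17)(3.5) = 59.5 m/s
Δx = v₀t + ½at² = 0·3.5 + 0.5·17·3.5² = 104 m

Phase 2 (coasting upward): v₀ = 59.5 m/s, a = -10 m/s².
v = v₀ + at → t = (0 − 59.5) / -10 = 5.95 s
v² = v₀² + 2aΔx → Δx = (0² − 59.5²)/(2·-10) = 177 m

Phase 3 (free fall): v₀ = 0 m/s, a = -10 m/s².
Falls 281 m from rest: t = √(2·281/10) = 7.50 s; v = g·t = 75.0 m/s.
Impact speed = 75.0 m/s

75.0 m/s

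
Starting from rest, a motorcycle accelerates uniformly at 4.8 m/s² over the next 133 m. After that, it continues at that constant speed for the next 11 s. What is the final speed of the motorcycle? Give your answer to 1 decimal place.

Phase 1 (accelerating): v₀ = 0 m/s, a = 4.8 m/s².
v² = v₀² + 2aΔx = 0² + 2·4.8·133 = 1280 → v = 35.7 m/s
t = (v − v₀)/a = (35.7 − 0)/4.8 = 7.44 s

Phase 2 (constant speed): v₀ = 35.7 m/s, a = 0 m/s².
v = v₀ + at = 35.7 + (0)(11) = 35.7 m/s
Δx = v₀t + ½at² = 35.7·11 + 0.5·0·11² = 393 m
Final speed = 35.7 m/s

35.7 m/s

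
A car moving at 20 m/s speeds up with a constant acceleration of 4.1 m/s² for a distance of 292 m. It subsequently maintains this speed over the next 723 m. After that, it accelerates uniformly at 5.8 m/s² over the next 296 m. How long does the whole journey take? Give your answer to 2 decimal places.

Phase 1 (accelerating): v₀ = 20.0 m/s, a = 4.1 m/s².
v² = v₀² + 2aΔx = 20.0² + 2·4.1·292 = 2790 → v = 52.9 m/s
t = (v − v₀)/a = (52.9 − 20.0)/4.1 = 8.02 s

Phase 2 (constant speed): v₀ = 52.9 m/s, a = 0 m/s².
Constant speed: t = d/v = 723/52.9 = 13.7 s

Phase 3 (accelerating): v₀ = 52.9 m/s, a = 5.8 m/s².
v² = v₀² + 2aΔx = 52.9² + 2·5.8·296 = 6230 → v = 78.9 m/s
t = (v − v₀)/a = (78.9 − 52.9)/5.8 = 4.49 s
Total time = 8.02 + 13.7 + 4.49 = 26.2 s

26.18 s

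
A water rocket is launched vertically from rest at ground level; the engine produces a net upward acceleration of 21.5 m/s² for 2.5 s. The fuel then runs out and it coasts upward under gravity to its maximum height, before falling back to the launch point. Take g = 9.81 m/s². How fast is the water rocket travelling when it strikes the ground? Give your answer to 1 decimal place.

Phase 1 (powered ascent): v₀ = 0 m/s, a = 21.5 m/s².
v = v₀ + at = 0 + (21.5)(2.5) = 53.8 m/s
Δx = v₀t + ½at² = 0·2.5 + 0.5·21.5·2.5² = 67.2 m

Phase 2 (coasting upward): v₀ = 53.8 m/s, a = -9.81 m/s².
v = v₀ + at → t = (0 − 53.8) / -9.81 = 5.48 s
v² = v₀² + 2aΔx → Δx = (0² − 53.8²)/(2·-9.81) = 147 m

Phase 3 (free fall): v₀ = 0 m/s, a = -9.81 m/s².
Falls 214 m from rest: t = √(2·214/9.81) = 6.61 s; v = g·t = 64.9 m/s.
Impact speed = 64.9 m/s

64.9 m/s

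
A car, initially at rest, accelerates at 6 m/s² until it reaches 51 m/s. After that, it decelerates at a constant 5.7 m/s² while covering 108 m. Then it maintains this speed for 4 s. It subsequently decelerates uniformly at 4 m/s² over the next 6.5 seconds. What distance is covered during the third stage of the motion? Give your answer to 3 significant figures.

148 m

Phase 1 (accelerating): v₀ = 0 m/s, a = 6 m/s².
v = v₀ + at → t = (51 − 0) / 6 = 8.50 s
v² = v₀² + 2aΔx → Δx = (51² − 0²)/(2·6) = 217 m

Phase 2 (decelerating): v₀ = 51.0 m/s, a = -5.7 m/s².
v² = v₀² + 2aΔx = 51.0² + 2·-5.7·108 = 1370 → v = 37.0 m/s
t = (v − v₀)/a = (37.0 − 51.0)/-5.7 = 2.45 s

Phase 3 (constant speed): v₀ = 37.0 m/s, a = 0 m/s².
v = v₀ + at = 37.0 + (0)(4) = 37.0 m/s
Δx = v₀t + ½at² = 37.0·4 + 0.5·0·4² = 148 m
Distance in phase 3 = 148 m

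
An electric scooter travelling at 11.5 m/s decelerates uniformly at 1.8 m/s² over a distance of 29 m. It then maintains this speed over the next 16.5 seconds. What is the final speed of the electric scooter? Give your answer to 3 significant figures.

5.28 m/s

Phase 1 (decelerating): v₀ = 11.5 m/s, a = -1.8 m/s².
v² = v₀² + 2aΔx = 11.5² + 2·-1.8·29 = 27.8 → v = 5.28 m/s
t = (v − v₀)/a = (5.28 − 11.5)/-1.8 = 3.46 s

Phase 2 (constant speed): v₀ = 5.28 m/s, a = 0 m/s².
v = v₀ + at = 5.28 + (0)(16.5) = 5.28 m/s
Δx = v₀t + ½at² = 5.28·16.5 + 0.5·0·16.5² = 87.1 m
Final speed = 5.28 m/s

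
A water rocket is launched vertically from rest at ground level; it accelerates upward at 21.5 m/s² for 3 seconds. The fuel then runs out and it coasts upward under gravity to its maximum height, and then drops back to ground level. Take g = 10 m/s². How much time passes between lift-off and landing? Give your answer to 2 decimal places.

17.26 s

Phase 1 (powered ascent): v₀ = 0 m/s, a = 21.5 m/s².
v = v₀ + at = 0 + (21.5)(3) = 64.5 m/s
Δx = v₀t + ½at² = 0·3 + 0.5·21.5·3² = 96.8 m

Phase 2 (coasting upward): v₀ = 64.5 m/s, a = -10 m/s².
v = v₀ + at → t = (0 − 64.5) / -10 = 6.45 s
v² = v₀² + 2aΔx → Δx = (0² − 64.5²)/(2·-10) = 208 m

Phase 3 (free fall): v₀ = 0 m/s, a = -10 m/s².
Falls 305 m from rest: t = √(2·305/10) = 7.81 s; v = g·t = 78.1 m/s.
Total time = 3.00 + 6.45 + 7.81 = 17.3 s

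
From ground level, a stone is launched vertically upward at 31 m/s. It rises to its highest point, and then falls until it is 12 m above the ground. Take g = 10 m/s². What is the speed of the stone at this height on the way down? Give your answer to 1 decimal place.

Phase 1 (rising): v₀ = 31.0 m/s, a = -10 m/s².
v = v₀ + at → t = (0 − 31.0) / -10 = 3.10 s
v² = v₀² + 2aΔx → Δx = (0² − 31.0²)/(2·-10) = 48.0 m

Phase 2 (falling): v₀ = 0 m/s, a = -10 m/s².
Falls 36.0 m from rest: t = √(2·36.0/10) = 2.69 s; v = g·t = 26.9 m/s.
Final speed = 26.9 m/s

26.9 m/s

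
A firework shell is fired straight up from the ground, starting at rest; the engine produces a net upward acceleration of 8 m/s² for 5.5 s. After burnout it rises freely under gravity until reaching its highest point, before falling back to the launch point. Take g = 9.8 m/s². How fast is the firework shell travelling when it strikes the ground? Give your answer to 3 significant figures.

Phase 1 (powered ascent): v₀ = 0 m/s, a = 8 m/s².
v = v₀ + at = 0 + (8)(5.5) = 44.0 m/s
Δx = v₀t + ½at² = 0·5.5 + 0.5·8·5.5² = 121 m

Phase 2 (coasting upward): v₀ = 44.0 m/s, a = -9.8 m/s².
v = v₀ + at → t = (0 − 44.0) / -9.8 = 4.49 s
v² = v₀² + 2aΔx → Δx = (0² − 44.0²)/(2·-9.8) = 98.8 m

Phase 3 (free fall): v₀ = 0 m/s, a = -9.8 m/s².
Falls 220 m from rest: t = √(2·220/9.8) = 6.70 s; v = g·t = 65.6 m/s.
Impact speed = 65.6 m/s

65.6 m/s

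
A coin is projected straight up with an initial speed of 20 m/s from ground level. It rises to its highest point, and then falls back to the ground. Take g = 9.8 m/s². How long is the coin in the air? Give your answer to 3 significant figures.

Phase 1 (rising): v₀ = 20.0 m/s, a = -9.8 m/s².
v = v₀ + at → t = (0 − 20.0) / -9.8 = 2.04 s
v² = v₀² + 2aΔx → Δx = (0² − 20.0²)/(2·-9.8) = 20.4 m

Phase 2 (falling): v₀ = 0 m/s, a = -9.8 m/s².
Falls 20.4 m from rest: t = √(2·20.4/9.8) = 2.04 s; v = g·t = 20.0 m/s.
Total time = 2.04 + 2.04 = 4.08 s

4.08 s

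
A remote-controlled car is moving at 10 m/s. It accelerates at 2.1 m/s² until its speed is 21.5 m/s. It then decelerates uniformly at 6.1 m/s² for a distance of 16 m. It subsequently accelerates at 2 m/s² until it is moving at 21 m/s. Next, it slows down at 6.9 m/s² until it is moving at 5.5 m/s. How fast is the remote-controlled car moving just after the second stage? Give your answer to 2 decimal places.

Phase 1 (accelerating): v₀ = 10.0 m/s, a = 2.1 m/s².
v = v₀ + at → t = (21.5 − 10.0) / 2.1 = 5.48 s
v² = v₀² + 2aΔx → Δx = (21.5² − 10.0²)/(2·2.1) = 86.2 m

Phase 2 (decelerating): v₀ = 21.5 m/s, a = -6.1 m/s².
v² = v₀² + 2aΔx = 21.5² + 2·-6.1·16 = 267 → v = 16.3 m/s
t = (v − v₀)/a = (16.3 − 21.5)/-6.1 = 0.846 s
Speed at end of phase 2 = 16.3 m/s

16.34 m/s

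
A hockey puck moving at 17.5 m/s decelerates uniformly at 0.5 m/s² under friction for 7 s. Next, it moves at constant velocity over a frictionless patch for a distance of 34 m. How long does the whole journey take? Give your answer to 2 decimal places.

Phase 1 (decelerating): v₀ = 17.5 m/s, a = -0.5 m/s².
v = v₀ + at = 17.5 + (-0.5)(7) = 14.0 m/s
Δx = v₀t + ½at² = 17.5·7 + 0.5·-0.5·7² = 110 m

Phase 2 (constant speed): v₀ = 14.0 m/s, a = 0 m/s².
Constant speed: t = d/v = 34/14.0 = 2.43 s
Total time = 7.00 + 2.43 = 9.43 s

9.43 s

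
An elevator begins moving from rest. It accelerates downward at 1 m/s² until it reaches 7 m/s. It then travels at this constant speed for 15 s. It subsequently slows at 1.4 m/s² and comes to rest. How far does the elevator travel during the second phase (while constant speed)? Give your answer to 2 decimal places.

105.00 m

Phase 1 (accelerating): v₀ = 0 m/s, a = 1 m/s².
v = v₀ + at → t = (7 − 0) / 1 = 7.00 s
v² = v₀² + 2aΔx → Δx = (7² − 0²)/(2·1) = 24.5 m

Phase 2 (constant speed): v₀ = 7.00 m/s, a = 0 m/s².
v = v₀ + at = 7.00 + (0)(15) = 7.00 m/s
Δx = v₀t + ½at² = 7.00·15 + 0.5·0·15² = 105 m
Distance in phase 2 = 105 m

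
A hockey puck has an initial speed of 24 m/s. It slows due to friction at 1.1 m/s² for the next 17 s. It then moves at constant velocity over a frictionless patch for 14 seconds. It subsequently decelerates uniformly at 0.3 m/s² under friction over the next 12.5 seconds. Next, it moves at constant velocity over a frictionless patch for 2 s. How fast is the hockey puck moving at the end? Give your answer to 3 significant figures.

1.55 m/s

Phase 1 (decelerating): v₀ = 24.0 m/s, a = -1.1 m/s².
v = v₀ + at = 24.0 + (-1.1)(17) = 5.30 m/s
Δx = v₀t + ½at² = 24.0·17 + 0.5·-1.1·17² = 249 m

Phase 2 (constant speed): v₀ = 5.30 m/s, a = 0 m/s².
v = v₀ + at = 5.30 + (0)(14) = 5.30 m/s
Δx = v₀t + ½at² = 5.30·14 + 0.5·0·14² = 74.2 m

Phase 3 (decelerating): v₀ = 5.30 m/s, a = -0.3 m/s².
v = v₀ + at = 5.30 + (-0.3)(12.5) = 1.55 m/s
Δx = v₀t + ½at² = 5.30·12.5 + 0.5·-0.3·12.5² = 42.8 m

Phase 4 (constant speed): v₀ = 1.55 m/s, a = 0 m/s².
v = v₀ + at = 1.55 + (0)(2) = 1.55 m/s
Δx = v₀t + ½at² = 1.55·2 + 0.5·0·2² = 3.10 m
Final speed = 1.55 m/s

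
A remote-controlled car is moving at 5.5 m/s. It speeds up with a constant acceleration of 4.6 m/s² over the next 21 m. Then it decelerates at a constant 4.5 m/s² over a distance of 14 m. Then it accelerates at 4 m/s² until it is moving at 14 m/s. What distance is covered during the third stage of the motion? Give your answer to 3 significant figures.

Phase 1 (accelerating): v₀ = 5.50 m/s, a = 4.6 m/s².
v² = v₀² + 2aΔx = 5.50² + 2·4.6·21 = 223 → v = 14.9 m/s
t = (v − v₀)/a = (14.9 − 5.50)/4.6 = 2.05 s

Phase 2 (decelerating): v₀ = 14.9 m/s, a = -4.5 m/s².
v² = v₀² + 2aΔx = 14.9² + 2·-4.5·14 = 97.4 → v = 9.87 m/s
t = (v − v₀)/a = (9.87 − 14.9)/-4.5 = 1.13 s

Phase 3 (accelerating): v₀ = 9.87 m/s, a = 4 m/s².
v = v₀ + at → t = (14 − 9.87) / 4 = 1.03 s
v² = v₀² + 2aΔx → Δx = (14² − 9.87²)/(2·4) = 12.3 m
Distance in phase 3 = 12.3 m

12.3 m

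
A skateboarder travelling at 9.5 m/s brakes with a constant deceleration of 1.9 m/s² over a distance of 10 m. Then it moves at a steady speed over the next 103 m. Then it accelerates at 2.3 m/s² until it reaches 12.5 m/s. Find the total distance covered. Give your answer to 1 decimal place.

135.6 m

Phase 1 (decelerating): v₀ = 9.50 m/s, a = -1.9 m/s².
v² = v₀² + 2aΔx = 9.50² + 2·-1.9·10 = 52.2 → v = 7.23 m/s
t = (v − v₀)/a = (7.23 − 9.50)/-1.9 = 1.20 s

Phase 2 (constant speed): v₀ = 7.23 m/s, a = 0 m/s².
Constant speed: t = d/v = 103/7.23 = 14.2 s

Phase 3 (accelerating): v₀ = 7.23 m/s, a = 2.3 m/s².
v = v₀ + at → t = (12.5 − 7.23) / 2.3 = 2.29 s
v² = v₀² + 2aΔx → Δx = (12.5² − 7.23²)/(2·2.3) = 22.6 m
Total distance = 10.0 + 103 + 22.6 = 136 m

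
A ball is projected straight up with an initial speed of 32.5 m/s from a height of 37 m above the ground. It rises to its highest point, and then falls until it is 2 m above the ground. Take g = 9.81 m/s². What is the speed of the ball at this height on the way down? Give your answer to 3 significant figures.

41.7 m/s

Phase 1 (rising): v₀ = 32.5 m/s, a = -9.81 m/s².
v = v₀ + at → t = (0 − 32.5) / -9.81 = 3.31 s
v² = v₀² + 2aΔx → Δx = (0² − 32.5²)/(2·-9.81) = 53.8 m

Phase 2 (falling): v₀ = 0 m/s, a = -9.81 m/s².
Falls 88.8 m from rest: t = √(2·88.8/9.81) = 4.26 s; v = g·t = 41.7 m/s.
Final speed = 41.7 m/s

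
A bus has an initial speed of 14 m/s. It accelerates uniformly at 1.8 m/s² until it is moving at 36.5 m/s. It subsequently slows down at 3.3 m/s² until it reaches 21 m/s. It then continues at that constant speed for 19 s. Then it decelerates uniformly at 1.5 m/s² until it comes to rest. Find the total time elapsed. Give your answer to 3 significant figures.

Phase 1 (accelerating): v₀ = 14.0 m/s, a = 1.8 m/s².
v = v₀ + at → t = (36.5 − 14.0) / 1.8 = 12.5 s
v² = v₀² + 2aΔx → Δx = (36.5² − 14.0²)/(2·1.8) = 316 m

Phase 2 (decelerating): v₀ = 36.5 m/s, a = -3.3 m/s².
v = v₀ + at → t = (21 − 36.5) / -3.3 = 4.70 s
v² = v₀² + 2aΔx → Δx = (21² − 36.5²)/(2·-3.3) = 135 m

Phase 3 (constant speed): v₀ = 21.0 m/s, a = 0 m/s².
v = v₀ + at = 21.0 + (0)(19) = 21.0 m/s
Δx = v₀t + ½at² = 21.0·19 + 0.5·0·19² = 399 m

Phase 4 (decelerating): v₀ = 21.0 m/s, a = -1.5 m/s².
v = v₀ + at → t = (0 − 21.0) / -1.5 = 14.0 s
v² = v₀² + 2aΔx → Δx = (0² − 21.0²)/(2·-1.5) = 147 m
Total time = 12.5 + 4.70 + 19.0 + 14.0 = 50.2 s

50.2 s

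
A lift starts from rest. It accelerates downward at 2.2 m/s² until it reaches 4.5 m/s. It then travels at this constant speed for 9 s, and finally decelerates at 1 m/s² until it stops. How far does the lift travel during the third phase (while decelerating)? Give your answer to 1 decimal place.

10.1 m

Phase 1 (accelerating): v₀ = 0 m/s, a = 2.2 m/s².
v = v₀ + at → t = (4.5 − 0) / 2.2 = 2.05 s
v² = v₀² + 2aΔx → Δx = (4.5² − 0²)/(2·2.2) = 4.60 m

Phase 2 (constant speed): v₀ = 4.50 m/s, a = 0 m/s².
v = v₀ + at = 4.50 + (0)(9) = 4.50 m/s
Δx = v₀t + ½at² = 4.50·9 + 0.5·0·9² = 40.5 m

Phase 3 (decelerating): v₀ = 4.50 m/s, a = -1 m/s².
v = v₀ + at → t = (0 − 4.50) / -1 = 4.50 s
v² = v₀² + 2aΔx → Δx = (0² − 4.50²)/(2·-1) = 10.1 m
Distance in phase 3 = 10.1 m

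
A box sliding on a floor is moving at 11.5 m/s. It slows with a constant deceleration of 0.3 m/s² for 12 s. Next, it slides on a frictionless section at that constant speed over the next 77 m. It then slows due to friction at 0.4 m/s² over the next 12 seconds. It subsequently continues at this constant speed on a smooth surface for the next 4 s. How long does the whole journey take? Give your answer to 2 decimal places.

Phase 1 (decelerating): v₀ = 11.5 m/s, a = -0.3 m/s².
v = v₀ + at = 11.5 + (-0.3)(12) = 7.90 m/s
Δx = v₀t + ½at² = 11.5·12 + 0.5·-0.3·12² = 116 m

Phase 2 (constant speed): v₀ = 7.90 m/s, a = 0 m/s².
Constant speed: t = d/v = 77/7.90 = 9.75 s

Phase 3 (decelerating): v₀ = 7.90 m/s, a = -0.4 m/s².
v = v₀ + at = 7.90 + (-0.4)(12) = 3.10 m/s
Δx = v₀t + ½at² = 7.90·12 + 0.5·-0.4·12² = 66.0 m

Phase 4 (constant speed): v₀ = 3.10 m/s, a = 0 m/s².
v = v₀ + at = 3.10 + (0)(4) = 3.10 m/s
Δx = v₀t + ½at² = 3.10·4 + 0.5·0·4² = 12.4 m
Total time = 12.0 + 9.75 + 12.0 + 4.00 = 37.7 s

37.75 s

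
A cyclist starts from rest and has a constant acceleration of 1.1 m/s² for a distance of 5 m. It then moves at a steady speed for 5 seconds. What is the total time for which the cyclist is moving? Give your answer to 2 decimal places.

8.02 s

Phase 1 (accelerating): v₀ = 0 m/s, a = 1.1 m/s².
v² = v₀² + 2aΔx = 0² + 2·1.1·5 = 11.0 → v = 3.32 m/s
t = (v − v₀)/a = (3.32 − 0)/1.1 = 3.02 s

Phase 2 (constant speed): v₀ = 3.32 m/s, a = 0 m/s².
v = v₀ + at = 3.32 + (0)(5) = 3.32 m/s
Δx = v₀t + ½at² = 3.32·5 + 0.5·0·5² = 16.6 m
Total time = 3.02 + 5.00 = 8.02 s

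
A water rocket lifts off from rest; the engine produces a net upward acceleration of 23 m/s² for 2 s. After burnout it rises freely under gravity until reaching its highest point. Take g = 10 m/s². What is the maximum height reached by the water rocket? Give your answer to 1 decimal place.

Phase 1 (powered ascent): v₀ = 0 m/s, a = 23 m/s².
v = v₀ + at = 0 + (23)(2) = 46.0 m/s
Δx = v₀t + ½at² = 0·2 + 0.5·23·2² = 46.0 m

Phase 2 (coasting upward): v₀ = 46.0 m/s, a = -10 m/s².
v = v₀ + at → t = (0 − 46.0) / -10 = 4.60 s
v² = v₀² + 2aΔx → Δx = (0² − 46.0²)/(2·-10) = 106 m
Maximum height = 46.0 + 106 = 152 m

151.8 m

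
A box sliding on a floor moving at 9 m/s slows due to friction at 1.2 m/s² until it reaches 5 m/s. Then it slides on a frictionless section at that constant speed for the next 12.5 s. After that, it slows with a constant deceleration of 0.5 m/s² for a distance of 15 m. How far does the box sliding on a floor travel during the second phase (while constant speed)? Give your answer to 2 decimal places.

Phase 1 (decelerating): v₀ = 9.00 m/s, a = -1.2 m/s².
v = v₀ + at → t = (5 − 9.00) / -1.2 = 3.33 s
v² = v₀² + 2aΔx → Δx = (5² − 9.00²)/(2·-1.2) = 23.3 m

Phase 2 (constant speed): v₀ = 5.00 m/s, a = 0 m/s².
v = v₀ + at = 5.00 + (0)(12.5) = 5.00 m/s
Δx = v₀t + ½at² = 5.00·12.5 + 0.5·0·12.5² = 62.5 m
Distance in phase 2 = 62.5 m

62.50 m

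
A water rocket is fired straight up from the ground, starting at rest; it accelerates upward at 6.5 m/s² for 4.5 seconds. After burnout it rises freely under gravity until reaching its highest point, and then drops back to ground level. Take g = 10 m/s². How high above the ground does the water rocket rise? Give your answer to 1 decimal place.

Phase 1 (powered ascent): v₀ = 0 m/s, a = 6.5 m/s².
v = v₀ + at = 0 + (6.5)(4.5) = 29.2 m/s
Δx = v₀t + ½at² = 0·4.5 + 0.5·6.5·4.5² = 65.8 m

Phase 2 (coasting upward): v₀ = 29.2 m/s, a = -10 m/s².
v = v₀ + at → t = (0 − 29.2) / -10 = 2.92 s
v² = v₀² + 2aΔx → Δx = (0² − 29.2²)/(2·-10) = 42.8 m
Maximum height = 65.8 + 42.8 = 109 m

108.6 m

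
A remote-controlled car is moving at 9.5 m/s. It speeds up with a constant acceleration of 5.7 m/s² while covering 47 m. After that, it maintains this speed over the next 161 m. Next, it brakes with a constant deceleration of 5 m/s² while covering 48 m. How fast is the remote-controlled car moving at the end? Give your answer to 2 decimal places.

12.09 m/s

Phase 1 (accelerating): v₀ = 9.50 m/s, a = 5.7 m/s².
v² = v₀² + 2aΔx = 9.50² + 2·5.7·47 = 626 → v = 25.0 m/s
t = (v − v₀)/a = (25.0 − 9.50)/5.7 = 2.72 s

Phase 2 (constant speed): v₀ = 25.0 m/s, a = 0 m/s².
Constant speed: t = d/v = 161/25.0 = 6.43 s

Phase 3 (decelerating): v₀ = 25.0 m/s, a = -5 m/s².
v² = v₀² + 2aΔx = 25.0² + 2·-5·48 = 146 → v = 12.1 m/s
t = (v − v₀)/a = (12.1 − 25.0)/-5 = 2.59 s
Final speed = 12.1 m/s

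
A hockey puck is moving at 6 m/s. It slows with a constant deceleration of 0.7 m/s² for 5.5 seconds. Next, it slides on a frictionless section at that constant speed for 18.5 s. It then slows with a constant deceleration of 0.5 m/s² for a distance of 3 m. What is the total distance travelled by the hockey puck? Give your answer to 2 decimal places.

65.19 m

Phase 1 (decelerating): v₀ = 6.00 m/s, a = -0.7 m/s².
v = v₀ + at = 6.00 + (-0.7)(5.5) = 2.15 m/s
Δx = v₀t + ½at² = 6.00·5.5 + 0.5·-0.7·5.5² = 22.4 m

Phase 2 (constant speed): v₀ = 2.15 m/s, a = 0 m/s².
v = v₀ + at = 2.15 + (0)(18.5) = 2.15 m/s
Δx = v₀t + ½at² = 2.15·18.5 + 0.5·0·18.5² = 39.8 m

Phase 3 (decelerating): v₀ = 2.15 m/s, a = -0.5 m/s².
v² = v₀² + 2aΔx = 2.15² + 2·-0.5·3 = 1.62 → v = 1.27 m/s
t = (v − v₀)/a = (1.27 − 2.15)/-0.5 = 1.75 s
Total distance = 22.4 + 39.8 + 3.00 = 65.2 m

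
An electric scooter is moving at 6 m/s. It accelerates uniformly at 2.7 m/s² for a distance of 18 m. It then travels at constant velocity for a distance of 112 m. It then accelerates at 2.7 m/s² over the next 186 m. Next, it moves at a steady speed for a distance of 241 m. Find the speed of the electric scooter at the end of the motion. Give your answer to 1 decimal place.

Phase 1 (accelerating): v₀ = 6.00 m/s, a = 2.7 m/s².
v² = v₀² + 2aΔx = 6.00² + 2·2.7·18 = 133 → v = 11.5 m/s
t = (v − v₀)/a = (11.5 − 6.00)/2.7 = 2.05 s

Phase 2 (constant speed): v₀ = 11.5 m/s, a = 0 m/s².
Constant speed: t = d/v = 112/11.5 = 9.70 s

Phase 3 (accelerating): v₀ = 11.5 m/s, a = 2.7 m/s².
v² = v₀² + 2aΔx = 11.5² + 2·2.7·186 = 1140 → v = 33.7 m/s
t = (v − v₀)/a = (33.7 − 11.5)/2.7 = 8.22 s

Phase 4 (constant speed): v₀ = 33.7 m/s, a = 0 m/s².
Constant speed: t = d/v = 241/33.7 = 7.15 s
Final speed = 33.7 m/s

33.7 m/s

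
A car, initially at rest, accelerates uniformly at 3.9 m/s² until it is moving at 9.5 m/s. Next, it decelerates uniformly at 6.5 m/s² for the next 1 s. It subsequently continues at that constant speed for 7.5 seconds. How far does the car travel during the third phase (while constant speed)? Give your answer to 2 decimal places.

Phase 1 (accelerating): v₀ = 0 m/s, a = 3.9 m/s².
v = v₀ + at → t = (9.5 − 0) / 3.9 = 2.44 s
v² = v₀² + 2aΔx → Δx = (9.5² − 0²)/(2·3.9) = 11.6 m

Phase 2 (decelerating): v₀ = 9.50 m/s, a = -6.5 m/s².
v = v₀ + at = 9.50 + (-6.5)(1) = 3.00 m/s
Δx = v₀t + ½at² = 9.50·1 + 0.5·-6.5·1² = 6.25 m

Phase 3 (constant speed): v₀ = 3.00 m/s, a = 0 m/s².
v = v₀ + at = 3.00 + (0)(7.5) = 3.00 m/s
Δx = v₀t + ½at² = 3.00·7.5 + 0.5·0·7.5² = 22.5 m
Distance in phase 3 = 22.5 m

22.50 m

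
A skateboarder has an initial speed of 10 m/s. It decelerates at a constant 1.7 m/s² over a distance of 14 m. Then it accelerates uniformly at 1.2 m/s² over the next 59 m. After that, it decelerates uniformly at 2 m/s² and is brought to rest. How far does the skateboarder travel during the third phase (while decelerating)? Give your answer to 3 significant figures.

Phase 1 (decelerating): v₀ = 10.0 m/s, a = -1.7 m/s².
v² = v₀² + 2aΔx = 10.0² + 2·-1.7·14 = 52.4 → v = 7.24 m/s
t = (v − v₀)/a = (7.24 − 10.0)/-1.7 = 1.62 s

Phase 2 (accelerating): v₀ = 7.24 m/s, a = 1.2 m/s².
v² = v₀² + 2aΔx = 7.24² + 2·1.2·59 = 194 → v = 13.9 m/s
t = (v − v₀)/a = (13.9 − 7.24)/1.2 = 5.57 s

Phase 3 (decelerating): v₀ = 13.9 m/s, a = -2 m/s².
v = v₀ + at → t = (0 − 13.9) / -2 = 6.96 s
v² = v₀² + 2aΔx → Δx = (0² − 13.9²)/(2·-2) = 48.5 m
Distance in phase 3 = 48.5 m

48.5 m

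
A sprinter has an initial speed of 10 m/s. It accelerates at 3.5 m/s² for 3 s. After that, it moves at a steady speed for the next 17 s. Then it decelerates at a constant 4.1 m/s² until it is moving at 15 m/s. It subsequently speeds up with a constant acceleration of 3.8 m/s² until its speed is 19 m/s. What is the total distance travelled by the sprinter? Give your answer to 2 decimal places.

Phase 1 (accelerating): v₀ = 10.0 m/s, a = 3.5 m/s².
v = v₀ + at = 10.0 + (3.5)(3) = 20.5 m/s
Δx = v₀t + ½at² = 10.0·3 + 0.5·3.5·3² = 45.8 m

Phase 2 (constant speed): v₀ = 20.5 m/s, a = 0 m/s².
v = v₀ + at = 20.5 + (0)(17) = 20.5 m/s
Δx = v₀t + ½at² = 20.5·17 + 0.5·0·17² = 348 m

Phase 3 (decelerating): v₀ = 20.5 m/s, a = -4.1 m/s².
v = v₀ + at → t = (15 − 20.5) / -4.1 = 1.34 s
v² = v₀² + 2aΔx → Δx = (15² − 20.5²)/(2·-4.1) = 23.8 m

Phase 4 (accelerating): v₀ = 15.0 m/s, a = 3.8 m/s².
v = v₀ + at → t = (19 − 15.0) / 3.8 = 1.05 s
v² = v₀² + 2aΔx → Δx = (19² − 15.0²)/(2·3.8) = 17.9 m
Total distance = 45.8 + 348 + 23.8 + 17.9 = 436 m

435.96 m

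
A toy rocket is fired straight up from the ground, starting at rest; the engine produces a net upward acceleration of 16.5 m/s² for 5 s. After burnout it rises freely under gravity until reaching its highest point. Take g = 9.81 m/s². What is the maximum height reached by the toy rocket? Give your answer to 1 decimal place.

Phase 1 (powered ascent): v₀ = 0 m/s, a = 16.5 m/s².
v = v₀ + at = 0 + (16.5)(5) = 82.5 m/s
Δx = v₀t + ½at² = 0·5 + 0.5·16.5·5² = 206 m

Phase 2 (coasting upward): v₀ = 82.5 m/s, a = -9.81 m/s².
v = v₀ + at → t = (0 − 82.5) / -9.81 = 8.41 s
v² = v₀² + 2aΔx → Δx = (0² − 82.5²)/(2·-9.81) = 347 m
Maximum height = 206 + 347 = 553 m

553.2 m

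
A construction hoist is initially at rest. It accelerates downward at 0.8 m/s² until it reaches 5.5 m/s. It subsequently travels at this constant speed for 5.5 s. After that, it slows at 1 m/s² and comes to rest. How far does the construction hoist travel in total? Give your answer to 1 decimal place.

Phase 1 (accelerating): v₀ = 0 m/s, a = 0.8 m/s².
v = v₀ + at → t = (5.5 − 0) / 0.8 = 6.88 s
v² = v₀² + 2aΔx → Δx = (5.5² − 0²)/(2·0.8) = 18.9 m

Phase 2 (constant speed): v₀ = 5.50 m/s, a = 0 m/s².
v = v₀ + at = 5.50 + (0)(5.5) = 5.50 m/s
Δx = v₀t + ½at² = 5.50·5.5 + 0.5·0·5.5² = 30.2 m

Phase 3 (decelerating): v₀ = 5.50 m/s, a = -1 m/s².
v = v₀ + at → t = (0 − 5.50) / -1 = 5.50 s
v² = v₀² + 2aΔx → Δx = (0² − 5.50²)/(2·-1) = 15.1 m
Total distance = 18.9 + 30.2 + 15.1 = 64.3 m

64.3 m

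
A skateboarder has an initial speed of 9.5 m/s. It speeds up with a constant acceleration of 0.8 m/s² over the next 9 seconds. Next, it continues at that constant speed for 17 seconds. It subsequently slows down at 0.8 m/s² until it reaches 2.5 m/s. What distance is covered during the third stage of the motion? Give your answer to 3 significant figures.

Phase 1 (accelerating): v₀ = 9.50 m/s, a = 0.8 m/s².
v = v₀ + at = 9.50 + (0.8)(9) = 16.7 m/s
Δx = v₀t + ½at² = 9.50·9 + 0.5·0.8·9² = 118 m

Phase 2 (constant speed): v₀ = 16.7 m/s, a = 0 m/s².
v = v₀ + at = 16.7 + (0)(17) = 16.7 m/s
Δx = v₀t + ½at² = 16.7·17 + 0.5·0·17² = 284 m

Phase 3 (decelerating): v₀ = 16.7 m/s, a = -0.8 m/s².
v = v₀ + at → t = (2.5 − 16.7) / -0.8 = 17.7 s
v² = v₀² + 2aΔx → Δx = (2.5² − 16.7²)/(2·-0.8) = 170 m
Distance in phase 3 = 170 m

170 m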